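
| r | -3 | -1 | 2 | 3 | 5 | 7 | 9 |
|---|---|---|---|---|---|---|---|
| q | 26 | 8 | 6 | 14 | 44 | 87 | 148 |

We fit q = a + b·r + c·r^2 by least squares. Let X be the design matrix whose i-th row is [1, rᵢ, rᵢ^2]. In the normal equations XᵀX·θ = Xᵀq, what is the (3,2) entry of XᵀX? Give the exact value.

Row 3 ↔ basis r^2, column 2 ↔ basis r, so (XᵀX)_{3,2} = Σᵢ (r^2)·(r) = (9)·(-3) + (1)·(-1) + (4)·(2) + (9)·(3) + (25)·(5) + (49)·(7) + (81)·(9) = 1204.

1204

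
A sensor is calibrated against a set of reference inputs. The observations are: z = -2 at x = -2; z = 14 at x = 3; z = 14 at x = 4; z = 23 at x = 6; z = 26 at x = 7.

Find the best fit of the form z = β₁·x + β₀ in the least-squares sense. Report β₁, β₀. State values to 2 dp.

β₁ = 3.09, β₀ = 3.88

Forming MᵀM = [[114, 18]; [18, 5]] and Mᵀz = [422, 75]ᵀ gives MᵀM·[β₁, β₀]ᵀ = Mᵀz.
Determinant 114·5 − 18² = 246.
β₁ = (422·5 − 18·75)/246 = 380/123; β₀ = (114·75 − 18·422)/246 = 159/41.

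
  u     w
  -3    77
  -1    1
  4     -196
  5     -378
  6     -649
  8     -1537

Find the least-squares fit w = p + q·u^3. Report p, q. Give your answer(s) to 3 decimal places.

p = -3.230, q = -2.995

With design matrix A, AᵀA = [[6, 889]; [889, 329251]] and Aᵀw = [-2682, -989002]ᵀ.
Eliminating q: 329251·(row 1) − 889·(row 2) gives 1185185·p = 329251·(-2682) − 889·(-989002) = -3828404, so p = -3828404/1185185.
Then q = ((-989002) − 889·(-3828404/1185185))/329251 = -3549714/1185185.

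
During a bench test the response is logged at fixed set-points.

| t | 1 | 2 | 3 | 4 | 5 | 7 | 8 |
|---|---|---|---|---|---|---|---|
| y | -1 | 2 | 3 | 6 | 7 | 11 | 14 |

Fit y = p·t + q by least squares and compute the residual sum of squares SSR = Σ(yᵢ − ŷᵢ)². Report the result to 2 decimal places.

SSR = 1.68

The normal equations are: 168·p + 30·q = 260;  30·p + 7·q = 42.
(Σt·t = 168, Σt = 30, Σ1 = 7, Σt·y = 260, Σy = 42.)
Determinant 168·7 − 30² = 276.
p = (260·7 − 30·42)/276 = 140/69; q = (168·42 − 30·260)/276 = -62/23.
Residuals: -1/3, 44/69, -9/23, 40/69, -31/69, -35/69, 32/69; SSR = 116/69.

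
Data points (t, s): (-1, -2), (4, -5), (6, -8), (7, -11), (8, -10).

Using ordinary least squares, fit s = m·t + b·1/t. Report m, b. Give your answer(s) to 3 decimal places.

m = -1.446, b = 3.395

The normal equations are: 166·m + 5·b = -223;  5·m + (31789/28224)·b = -143/42.
Eliminating b: (31789/28224)·(row 1) − 5·(row 2) gives (2285687/14112)·m = (31789/28224)·(-223) − 5·(-143/42) = -6608467/28224, so m = -6608467/4571374.
Then b = ((-143/42) − 5·(-6608467/4571374))/(31789/28224) = 7758912/2285687.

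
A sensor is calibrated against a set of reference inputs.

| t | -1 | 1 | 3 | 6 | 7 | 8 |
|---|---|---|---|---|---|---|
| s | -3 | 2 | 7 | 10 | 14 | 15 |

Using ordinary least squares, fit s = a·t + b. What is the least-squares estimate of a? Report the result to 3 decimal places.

a = 1.938

Normal-equation sums: Σt·t = 160, Σt = 24, Σ1 = 6.
Moment sums: Σt·s = 304, Σs = 45.
Determinant 160·6 − 24² = 384.
a = (304·6 − 24·45)/384 = 31/16; b = (160·45 − 24·304)/384 = -1/4.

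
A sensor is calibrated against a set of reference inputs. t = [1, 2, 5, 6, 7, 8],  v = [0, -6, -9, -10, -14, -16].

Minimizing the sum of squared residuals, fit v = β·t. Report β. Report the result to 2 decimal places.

β = -1.92

With design matrix X, XᵀX = [[179]] and Xᵀv = [-343]ᵀ.
β = (-343)/179 = -1.9162.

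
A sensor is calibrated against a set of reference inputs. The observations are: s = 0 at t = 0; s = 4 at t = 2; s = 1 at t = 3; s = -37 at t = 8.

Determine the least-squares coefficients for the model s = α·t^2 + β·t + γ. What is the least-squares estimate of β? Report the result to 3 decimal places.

Compute the Gram sums: Σt^2·t^2 = 4193, Σt^2·t = 547, Σt^2 = 77, Σt·t = 77, Σt = 13, Σ1 = 4.
For Aᵀs: Σt^2·s = -2343, Σt·s = -285, Σs = -32.
So AᵀA·[α, β, γ]ᵀ = Aᵀs: [[4193, 547, 77]; [547, 77, 13]; [77, 13, 4]]·[α, β, γ]ᵀ = [-2343, -285, -32]ᵀ.
Inverting the 3×3 Gram matrix, [α, β, γ]ᵀ = [-4201/4092, 14561/4092, 135/682]ᵀ.

β = 3.558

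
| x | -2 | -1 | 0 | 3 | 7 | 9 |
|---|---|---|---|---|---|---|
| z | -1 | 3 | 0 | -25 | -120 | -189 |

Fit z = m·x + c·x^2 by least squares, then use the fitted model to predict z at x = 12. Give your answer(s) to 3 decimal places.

ẑ = -323.573

From the data, Σx·x = 144, Σx·x^2 = 1090, Σx^2·x^2 = 9060.
Moment sums: Σx·z = -2617, Σx^2·z = -21415.
So AᵀA·[m, c]ᵀ = Aᵀz: [[144, 1090]; [1090, 9060]]·[m, c]ᵀ = [-2617, -21415]ᵀ.
Eliminating c: 9060·(row 1) − 1090·(row 2) gives 116540·m = 9060·(-2617) − 1090·(-21415) = -367670, so m = -36767/11654.
Then c = ((-21415) − 1090·(-36767/11654))/9060 = -23123/11654.
At x = 12: ẑ = (-36767/11654)·(12) + (-23123/11654)·(144) = -1885458/5827.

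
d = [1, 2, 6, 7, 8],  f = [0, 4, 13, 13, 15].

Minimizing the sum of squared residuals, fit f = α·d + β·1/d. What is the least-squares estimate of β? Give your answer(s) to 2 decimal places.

β = -1.51

Forming AᵀA = [[154, 5]; [5, 37081/28224]] and Aᵀf = [297, 1327/168]ᵀ gives AᵀA·[α, β]ᵀ = Aᵀf.
Eliminating β: (37081/28224)·(row 1) − 5·(row 2) gives (357491/2016)·α = (37081/28224)·297 − 5·(1327/168) = 3299459/9408, so α = 9898377/5004874.
Then β = ((1327/168) − 5·(9898377/5004874))/(37081/28224) = -541464/357491.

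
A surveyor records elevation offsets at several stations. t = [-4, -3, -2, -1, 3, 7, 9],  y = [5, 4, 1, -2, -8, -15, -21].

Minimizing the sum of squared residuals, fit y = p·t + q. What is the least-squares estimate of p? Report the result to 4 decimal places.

p = -1.9292

Sums needed: Σt·t = 169, Σt = 9, Σ1 = 7.
For Aᵀy: Σt·y = -350, Σy = -36.
So AᵀA·[p, q]ᵀ = Aᵀy: [[169, 9]; [9, 7]]·[p, q]ᵀ = [-350, -36]ᵀ.
Eliminating q: 7·(row 1) − 9·(row 2) gives 1102·p = 7·(-350) − 9·(-36) = -2126, so p = -1063/551.
Then q = ((-36) − 9·(-1063/551))/7 = -1467/551.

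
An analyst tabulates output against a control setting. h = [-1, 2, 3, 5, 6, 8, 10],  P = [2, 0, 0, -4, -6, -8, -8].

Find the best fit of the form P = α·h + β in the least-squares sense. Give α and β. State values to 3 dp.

α = -1.065, β = 1.592

Entries of XᵀX: Σh·h = 239, Σh = 33, Σ1 = 7.
Moment sums: Σh·P = -202, ΣP = -24.
Normal equations: [[239, 33]; [33, 7]]·[α, β]ᵀ = [-202, -24]ᵀ.
Eliminating β: 7·(row 1) − 33·(row 2) gives 584·α = 7·(-202) − 33·(-24) = -622, so α = -311/292.
Then β = ((-24) − 33·(-311/292))/7 = 465/292.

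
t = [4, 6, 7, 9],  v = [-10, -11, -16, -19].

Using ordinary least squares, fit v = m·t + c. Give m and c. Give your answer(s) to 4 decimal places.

Normal-equation sums: Σt·t = 182, Σt = 26, Σ1 = 4.
For Mᵀv: Σt·v = -389, Σv = -56.
Normal equations: [[182, 26]; [26, 4]]·[m, c]ᵀ = [-389, -56]ᵀ.
Δ = 182·4 − 26² = 52.
m = ((-389)·4 − 26·(-56))/52 = -25/13; c = (182·(-56) − 26·(-389))/52 = -3/2.

m = -1.9231, c = -1.5000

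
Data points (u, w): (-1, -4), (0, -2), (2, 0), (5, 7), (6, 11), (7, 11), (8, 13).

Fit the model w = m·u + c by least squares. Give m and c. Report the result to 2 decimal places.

The normal equations are: 179·m + 27·c = 286;  27·m + 7·c = 36.
(Σu·u = 179, Σu = 27, Σ1 = 7, Σu·w = 286, Σw = 36.)
det = 179·7 − 27² = 524.
m = (286·7 − 27·36)/524 = 515/262; c = (179·36 − 27·286)/524 = -639/262.

m = 1.97, c = -2.44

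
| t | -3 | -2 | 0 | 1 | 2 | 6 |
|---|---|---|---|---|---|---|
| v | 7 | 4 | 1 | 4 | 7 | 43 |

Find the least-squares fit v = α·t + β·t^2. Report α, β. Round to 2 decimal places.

α = 0.83, β = 1.07

Entries of XᵀX: Σt·t = 54, Σt·t^2 = 190, Σt^2·t^2 = 1410.
And Σt·v = 247, Σt^2·v = 1659.
XᵀX·[α, β]ᵀ = Xᵀv becomes [[54, 190]; [190, 1410]]·[α, β]ᵀ = [247, 1659]ᵀ.
det = 54·1410 − 190² = 40040.
α = (247·1410 − 190·1659)/40040 = 1653/2002; β = (54·1659 − 190·247)/40040 = 5332/5005.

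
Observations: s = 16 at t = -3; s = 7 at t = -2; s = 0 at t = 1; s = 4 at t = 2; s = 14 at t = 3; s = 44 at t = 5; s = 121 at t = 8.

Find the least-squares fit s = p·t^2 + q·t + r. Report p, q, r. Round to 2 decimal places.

Normal-equation sums: Σt^2·t^2 = 4916, Σt^2·t = 638, Σt^2 = 116, Σt·t = 116, Σt = 14, Σ1 = 7.
For Aᵀs: Σt^2·s = 9158, Σt·s = 1176, Σs = 206.
Normal equations: [[4916, 638, 116]; [638, 116, 14]; [116, 14, 7]]·[p, q, r]ᵀ = [9158, 1176, 206]ᵀ.
Inverting the 3×3 Gram matrix, [p, q, r]ᵀ = [341798/172569, -78719/172569, -142728/57523]ᵀ.

p = 1.98, q = -0.46, r = -2.48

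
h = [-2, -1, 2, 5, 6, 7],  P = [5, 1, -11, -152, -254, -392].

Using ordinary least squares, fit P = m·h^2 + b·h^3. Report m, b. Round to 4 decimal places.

m = -1.0863, b = -0.9905

Compute the Gram sums: Σh^2·h^2 = 4355, Σh^2·h^3 = 27707, Σh^3·h^3 = 180059.
Moment sums: Σh^2·P = -32175, Σh^3·P = -208449.
So MᵀM·[m, b]ᵀ = MᵀP: [[4355, 27707]; [27707, 180059]]·[m, b]ᵀ = [-32175, -208449]ᵀ.
Eliminating b: 180059·(row 1) − 27707·(row 2) gives 16479096·m = 180059·(-32175) − 27707·(-208449) = -17901882, so m = -2983647/2746516.
Then b = ((-208449) − 27707·(-2983647/2746516))/180059 = -2720445/2746516.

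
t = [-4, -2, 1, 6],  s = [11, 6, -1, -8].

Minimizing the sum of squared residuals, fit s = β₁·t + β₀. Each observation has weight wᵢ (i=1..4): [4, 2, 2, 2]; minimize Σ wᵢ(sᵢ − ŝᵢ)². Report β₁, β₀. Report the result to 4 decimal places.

The normal equations are: 146·β₁ + (-6)·β₀ = -298;  (-6)·β₁ + 10·β₀ = 38.
(Σwᵢ·t·t = 146, Σwᵢ·t = -6, Σwᵢ·1 = 10, Σwᵢ·t·s = -298, Σwᵢ·s = 38.)
Determinant 146·10 − (-6)² = 1424.
β₁ = ((-298)·10 − (-6)·38)/1424 = -172/89; β₀ = (146·38 − (-6)·(-298))/1424 = 235/89.

β₁ = -1.9326, β₀ = 2.6404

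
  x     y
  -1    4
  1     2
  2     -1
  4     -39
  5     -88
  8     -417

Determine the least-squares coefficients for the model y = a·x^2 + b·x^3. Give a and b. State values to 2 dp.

a = 1.58, b = -1.01

Entries of AᵀA: Σx^2·x^2 = 4995, Σx^2·x^3 = 36949, Σx^3·x^3 = 281931.
For Aᵀy: Σx^2·y = -29510, Σx^3·y = -227010.
Δ = 4995·281931 − 36949² = 43016744.
a = ((-29510)·281931 − 36949·(-227010))/43016744 = 8501085/5377093; b = (4995·(-227010) − 36949·(-29510))/43016744 = -5443745/5377093.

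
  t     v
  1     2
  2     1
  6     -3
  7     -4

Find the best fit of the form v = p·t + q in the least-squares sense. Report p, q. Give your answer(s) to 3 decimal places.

With design matrix M, MᵀM = [[90, 16]; [16, 4]] and Mᵀv = [-42, -4]ᵀ.
Δ = 90·4 − 16² = 104.
p = ((-42)·4 − 16·(-4))/104 = -1; q = (90·(-4) − 16·(-42))/104 = 3.

p = -1.000, q = 3.000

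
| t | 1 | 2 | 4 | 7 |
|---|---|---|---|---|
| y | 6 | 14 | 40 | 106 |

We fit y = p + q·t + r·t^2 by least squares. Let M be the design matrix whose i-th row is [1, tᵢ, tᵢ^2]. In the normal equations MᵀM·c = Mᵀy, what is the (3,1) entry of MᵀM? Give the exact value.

70

Row 3 ↔ basis t^2, column 1 ↔ basis 1, so (MᵀM)_{3,1} = Σᵢ t^2 = (1)·(1) + (4)·(1) + (16)·(1) + (49)·(1) = 70.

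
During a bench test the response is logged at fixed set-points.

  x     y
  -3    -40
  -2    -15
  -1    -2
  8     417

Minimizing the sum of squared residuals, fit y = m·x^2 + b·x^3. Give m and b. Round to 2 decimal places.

m = -1.49, b = 1.00

Normal-equation sums: Σx^2·x^2 = 4194, Σx^2·x^3 = 32492, Σx^3·x^3 = 262938.
For Mᵀy: Σx^2·y = 26266, Σx^3·y = 214706.
MᵀM·[m, b]ᵀ = Mᵀy becomes [[4194, 32492]; [32492, 262938]]·[m, b]ᵀ = [26266, 214706]ᵀ.
Δ = 4194·262938 − 32492² = 47031908.
m = (26266·262938 − 32492·214706)/47031908 = -17474461/11757977; b = (4194·214706 − 32492·26266)/47031908 = 11760523/11757977.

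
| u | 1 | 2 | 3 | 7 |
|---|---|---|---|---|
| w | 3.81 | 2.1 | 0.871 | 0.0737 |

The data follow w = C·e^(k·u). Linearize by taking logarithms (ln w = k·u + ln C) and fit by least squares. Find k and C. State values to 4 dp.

k = -0.6594, C = 7.2162

Taking logs, ln w = k·u + ln C, so regress ln w on u.
Σu = 13.0000, Σ(u)² = 63.0000, Σln w = -0.6663, Σu·ln w = -15.8471.
Equations: 63.0000·k + 13.0000·ln C = -15.8471;  13.0000·k + 4·ln C = -0.6663.
Slope k = (n·Σu·ln w − Σu·Σln w)/(n·Σ(u)² − (Σu)²) = (4·-15.8471 − 13.0000·-0.6663)/83.0000 = -0.65936; ln C = (Σln w − k·Σu)/n = 1.97633, so C = exp(1.97633) = 7.21622.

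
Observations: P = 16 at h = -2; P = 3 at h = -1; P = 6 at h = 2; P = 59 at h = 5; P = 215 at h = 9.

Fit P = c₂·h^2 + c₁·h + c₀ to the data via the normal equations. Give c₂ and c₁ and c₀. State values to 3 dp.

The normal system MᵀM·[c₂, c₁, c₀]ᵀ = MᵀP is [[7219, 853, 115]; [853, 115, 13]; [115, 13, 5]]·[c₂, c₁, c₀]ᵀ = [18981, 2207, 299]ᵀ.
Row-reducing yields c₂ = 119279/40308, c₁ = -104141/40308, c₀ = -5186/3359.

c₂ = 2.959, c₁ = -2.584, c₀ = -1.544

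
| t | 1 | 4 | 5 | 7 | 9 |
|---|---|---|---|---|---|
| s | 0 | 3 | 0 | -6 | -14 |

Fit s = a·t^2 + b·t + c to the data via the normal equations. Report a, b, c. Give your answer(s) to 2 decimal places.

a = -0.47, b = 2.86, c = -2.09

Forming MᵀM = [[9844, 1262, 172]; [1262, 172, 26]; [172, 26, 5]] and Mᵀs = [-1380, -156, -17]ᵀ gives MᵀM·[a, b, c]ᵀ = Mᵀs.
Row-reducing yields a = -1839/3913, b = 11182/3913, c = -8189/3913.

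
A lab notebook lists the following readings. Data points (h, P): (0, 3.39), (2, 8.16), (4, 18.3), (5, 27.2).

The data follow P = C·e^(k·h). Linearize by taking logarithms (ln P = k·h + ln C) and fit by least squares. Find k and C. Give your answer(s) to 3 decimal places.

Linearized form: ln P = k·h + ln C. From the 4 transformed points,
Σh = 11.0000, Σ(h)² = 45.0000, Σln P = 9.5302, Σh·ln P = 32.3422.
Equations: 45.0000·k + 11.0000·ln C = 32.3422;  11.0000·k + 4·ln C = 9.5302.
Slope k = (n·Σh·ln P − Σh·Σln P)/(n·Σ(h)² − (Σh)²) = (4·32.3422 − 11.0000·9.5302)/59.0000 = 0.41587; ln C = (Σln P − k·Σh)/n = 1.23889, so C = exp(1.23889) = 3.45179.

k = 0.416, C = 3.452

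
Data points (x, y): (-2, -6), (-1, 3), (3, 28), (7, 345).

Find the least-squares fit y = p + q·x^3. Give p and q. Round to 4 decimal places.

p = 2.3753, q = 0.9986

With design matrix M, MᵀM = [[4, 361]; [361, 118443]] and Mᵀy = [370, 119136]ᵀ.
Determinant 4·118443 − 361² = 343451.
p = (370·118443 − 361·119136)/343451 = 815814/343451; q = (4·119136 − 361·370)/343451 = 342974/343451.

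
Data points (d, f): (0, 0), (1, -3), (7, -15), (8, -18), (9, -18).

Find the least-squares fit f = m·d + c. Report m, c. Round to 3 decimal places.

Entries of AᵀA: Σd·d = 195, Σd = 25, Σ1 = 5.
For Aᵀf: Σd·f = -414, Σf = -54.
So AᵀA·[m, c]ᵀ = Aᵀf: [[195, 25]; [25, 5]]·[m, c]ᵀ = [-414, -54]ᵀ.
det = 195·5 − 25² = 350.
m = ((-414)·5 − 25·(-54))/350 = -72/35; c = (195·(-54) − 25·(-414))/350 = -18/35.

m = -2.057, c = -0.514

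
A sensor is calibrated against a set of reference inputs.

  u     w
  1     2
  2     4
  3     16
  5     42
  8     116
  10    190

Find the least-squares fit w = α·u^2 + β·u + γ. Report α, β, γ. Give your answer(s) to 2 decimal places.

α = 2.16, β = -2.95, γ = 2.92

Normal-equation sums: Σu^2·u^2 = 14819, Σu^2·u = 1673, Σu^2 = 203, Σu·u = 203, Σu = 29, Σ1 = 6.
Moment sums: Σu^2·w = 27636, Σu·w = 3096, Σw = 370.
Inverting the 3×3 Gram matrix, [α, β, γ]ᵀ = [3229/1496, -4419/1496, 1091/374]ᵀ.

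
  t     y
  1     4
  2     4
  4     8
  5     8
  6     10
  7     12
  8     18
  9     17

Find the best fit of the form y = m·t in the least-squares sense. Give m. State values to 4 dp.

m = 1.9022

XᵀX·[m]ᵀ = Xᵀy reads: 276·m = 525.
Hence m = 525 / 276 ≈ 1.90217.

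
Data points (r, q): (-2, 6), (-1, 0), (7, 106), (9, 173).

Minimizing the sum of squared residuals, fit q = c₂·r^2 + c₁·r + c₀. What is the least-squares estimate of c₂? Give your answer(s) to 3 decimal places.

From the data, Σr^2·r^2 = 8979, Σr^2·r = 1063, Σr^2 = 135, Σr·r = 135, Σr = 13, Σ1 = 4.
Moment sums: Σr^2·q = 19231, Σr·q = 2287, Σq = 285.
So MᵀM·[c₂, c₁, c₀]ᵀ = Mᵀq: [[8979, 1063, 135]; [1063, 135, 13]; [135, 13, 4]]·[c₂, c₁, c₀]ᵀ = [19231, 2287, 285]ᵀ.
Solving the 3×3 system (Gaussian elimination) gives c₂ = 21044/10261, c₁ = 8905/10261, c₀ = -8080/10261.

c₂ = 2.051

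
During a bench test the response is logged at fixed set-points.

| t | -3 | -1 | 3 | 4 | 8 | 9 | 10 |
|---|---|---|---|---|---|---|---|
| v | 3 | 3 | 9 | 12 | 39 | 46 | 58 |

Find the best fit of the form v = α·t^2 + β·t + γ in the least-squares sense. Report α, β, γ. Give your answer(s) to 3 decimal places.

The normal equations are: 21076·α + 2304·β + 280·γ = 12325;  2304·α + 280·β + 30·γ = 1369;  280·α + 30·β + 7·γ = 170.
(Σt^2·t^2 = 21076, Σt^2·t = 2304, Σt^2 = 280, Σt·t = 280, Σt = 30, Σ1 = 7, Σt^2·v = 12325, Σt·v = 1369, Σv = 170.)
Row-reducing yields α = 226817/484212, β = 131409/161404, γ = 498605/242106.

α = 0.468, β = 0.814, γ = 2.059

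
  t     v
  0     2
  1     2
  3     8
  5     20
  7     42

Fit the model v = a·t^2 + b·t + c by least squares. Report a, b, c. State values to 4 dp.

a = 0.9738, b = -1.1602, c = 2.1523

Compute the Gram sums: Σt^2·t^2 = 3108, Σt^2·t = 496, Σt^2 = 84, Σt·t = 84, Σt = 16, Σ1 = 5.
Moment sums: Σt^2·v = 2632, Σt·v = 420, Σv = 74.
Solving the 3×3 system (Gaussian elimination) gives a = 1228/1261, b = -1463/1261, c = 2714/1261.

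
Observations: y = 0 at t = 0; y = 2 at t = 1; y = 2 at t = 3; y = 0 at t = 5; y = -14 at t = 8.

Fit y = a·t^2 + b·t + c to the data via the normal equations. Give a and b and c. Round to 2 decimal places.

Sums needed: Σt^2·t^2 = 4803, Σt^2·t = 665, Σt^2 = 99, Σt·t = 99, Σt = 17, Σ1 = 5.
Right-hand side: Σt^2·y = -876, Σt·y = -104, Σy = -10.
Inverting the 3×3 Gram matrix, [a, b, c]ᵀ = [-3091/5798, 14787/5798, -335/2899]ᵀ.

a = -0.53, b = 2.55, c = -0.12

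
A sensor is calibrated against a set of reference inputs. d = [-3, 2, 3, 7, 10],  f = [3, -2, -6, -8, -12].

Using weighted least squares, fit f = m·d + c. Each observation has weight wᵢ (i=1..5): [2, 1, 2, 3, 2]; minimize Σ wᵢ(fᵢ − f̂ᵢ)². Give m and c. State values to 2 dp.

m = -1.11, c = -0.81

Entries of AᵀWA: Σwᵢ·d·d = 387, Σwᵢ·d = 43, Σwᵢ·1 = 10.
And Σwᵢ·d·f = -466, Σwᵢ·f = -56.
AᵀWA·[m, c]ᵀ = AᵀWf becomes [[387, 43]; [43, 10]]·[m, c]ᵀ = [-466, -56]ᵀ.
Δ = 387·10 − 43² = 2021.
m = ((-466)·10 − 43·(-56))/2021 = -2252/2021; c = (387·(-56) − 43·(-466))/2021 = -38/47.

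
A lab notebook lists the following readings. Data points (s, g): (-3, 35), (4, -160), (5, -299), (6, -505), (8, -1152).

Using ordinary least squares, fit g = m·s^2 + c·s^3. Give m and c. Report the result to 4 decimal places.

Compute the Gram sums: Σs^2·s^2 = 6354, Σs^2·s^3 = 44450, Σs^3·s^3 = 329250.
And Σs^2·g = -101628, Σs^3·g = -747464.
AᵀA·[m, c]ᵀ = Aᵀg becomes [[6354, 44450]; [44450, 329250]]·[m, c]ᵀ = [-101628, -747464]ᵀ.
Δ = 6354·329250 − 44450² = 116252000.
m = ((-101628)·329250 − 44450·(-747464))/116252000 = -1181221/581260; c = (6354·(-747464) − 44450·(-101628))/116252000 = -29002707/14531500.

m = -2.0322, c = -1.9959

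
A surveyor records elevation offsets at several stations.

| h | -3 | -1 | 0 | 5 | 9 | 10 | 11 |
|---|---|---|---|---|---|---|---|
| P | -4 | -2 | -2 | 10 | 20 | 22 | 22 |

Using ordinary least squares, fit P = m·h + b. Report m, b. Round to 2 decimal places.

m = 2.07, b = 0.25

Compute the Gram sums: Σh·h = 337, Σh = 31, Σ1 = 7.
Moment sums: Σh·P = 706, ΣP = 66.
XᵀX·[m, b]ᵀ = XᵀP becomes [[337, 31]; [31, 7]]·[m, b]ᵀ = [706, 66]ᵀ.
det = 337·7 − 31² = 1398.
m = (706·7 − 31·66)/1398 = 1448/699; b = (337·66 − 31·706)/1398 = 178/699.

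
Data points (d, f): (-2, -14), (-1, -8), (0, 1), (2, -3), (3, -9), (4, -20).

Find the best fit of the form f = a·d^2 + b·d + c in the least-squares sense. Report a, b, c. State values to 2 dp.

a = -1.97, b = 3.08, c = -0.76

MᵀM·[a, b, c]ᵀ = Mᵀf reads: 370·a + 90·b + 34·c = -477;  90·a + 34·b + 6·c = -77;  34·a + 6·b + 6·c = -53.
Solving the 3×3 system (Gaussian elimination) gives a = -193/98, b = 151/49, c = -37/49.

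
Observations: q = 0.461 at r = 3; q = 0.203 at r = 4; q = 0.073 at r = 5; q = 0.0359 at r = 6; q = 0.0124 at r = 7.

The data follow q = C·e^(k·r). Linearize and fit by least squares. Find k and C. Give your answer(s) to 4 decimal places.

Taking logs, ln q = k·r + ln C, so regress ln q on r.
XᵀX = [[135.0000, 25.0000]; [25.0000, 5]], rhs = [-72.4803, -12.7033]ᵀ  (here Σr = 25.0000, Σ(r)² = 135.0000, Σln q = -12.7033, Σr·ln q = -72.4803).
Δ = 135.0000·5 − (25.0000)² = 50.0000; k = (-72.4803·5 − 25.0000·-12.7033)/50.0000 = -0.89639, ln C = (135.0000·-12.7033 − 25.0000·-72.4803)/50.0000 = 1.94128, so C = exp(1.94128) = 6.96766.

k = -0.8964, C = 6.9677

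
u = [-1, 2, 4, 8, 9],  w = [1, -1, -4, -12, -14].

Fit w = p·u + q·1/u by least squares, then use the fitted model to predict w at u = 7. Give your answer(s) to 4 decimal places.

ŵ = -10.2600

The normal equations are: 166·p + 5·q = -241;  5·p + (6949/5184)·q = -50/9.
Eliminating q: (6949/5184)·(row 1) − 5·(row 2) gives (511967/2592)·p = (6949/5184)·(-241) − 5·(-50/9) = -1530709/5184, so p = -1530709/1023934.
Then q = ((-50/9) − 5·(-1530709/1023934))/(6949/5184) = 732960/511967.
At u = 7: ŵ = (-1530709/1023934)·(7) + (732960/511967)·(1/7) = -73538821/7167538.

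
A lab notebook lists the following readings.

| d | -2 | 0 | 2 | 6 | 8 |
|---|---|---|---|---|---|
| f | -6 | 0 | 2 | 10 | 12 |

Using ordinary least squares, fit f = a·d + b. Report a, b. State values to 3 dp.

a = 1.767, b = -1.349

The normal system MᵀM·[a, b]ᵀ = Mᵀf is [[108, 14]; [14, 5]]·[a, b]ᵀ = [172, 18]ᵀ.
Δ = 108·5 − 14² = 344.
a = (172·5 − 14·18)/344 = 76/43; b = (108·18 − 14·172)/344 = -58/43.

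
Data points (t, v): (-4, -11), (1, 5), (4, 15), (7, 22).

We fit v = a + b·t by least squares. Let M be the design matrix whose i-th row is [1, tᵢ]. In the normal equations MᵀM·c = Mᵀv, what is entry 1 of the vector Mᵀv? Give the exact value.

31

Entry 1 ↔ basis 1, so (Mᵀv)_{1} = Σᵢ vᵢ = (1)·(-11) + (1)·(5) + (1)·(15) + (1)·(22) = 31.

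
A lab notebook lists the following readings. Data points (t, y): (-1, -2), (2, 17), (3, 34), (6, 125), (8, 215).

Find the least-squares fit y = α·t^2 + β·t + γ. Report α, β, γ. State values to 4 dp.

α = 2.9959, β = 3.1352, γ = -1.7926

From the data, Σt^2·t^2 = 5490, Σt^2·t = 762, Σt^2 = 114, Σt·t = 114, Σt = 18, Σ1 = 5.
And Σt^2·y = 18632, Σt·y = 2608, Σy = 389.
So XᵀX·[α, β, γ]ᵀ = Xᵀy: [[5490, 762, 114]; [762, 114, 18]; [114, 18, 5]]·[α, β, γ]ᵀ = [18632, 2608, 389]ᵀ.
Inverting the 3×3 Gram matrix, [α, β, γ]ᵀ = [2903/969, 3038/969, -579/323]ᵀ.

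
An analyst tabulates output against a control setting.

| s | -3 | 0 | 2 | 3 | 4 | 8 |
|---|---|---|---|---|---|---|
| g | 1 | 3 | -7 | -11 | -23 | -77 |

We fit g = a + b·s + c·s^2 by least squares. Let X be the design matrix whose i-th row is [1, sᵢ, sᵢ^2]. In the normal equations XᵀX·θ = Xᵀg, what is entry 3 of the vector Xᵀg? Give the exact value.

Entry 3 ↔ basis s^2, so (Xᵀg)_{3} = Σᵢ (s^2)·gᵢ = (9)·(1) + (0)·(3) + (4)·(-7) + (9)·(-11) + (16)·(-23) + (64)·(-77) = -5414.

-5414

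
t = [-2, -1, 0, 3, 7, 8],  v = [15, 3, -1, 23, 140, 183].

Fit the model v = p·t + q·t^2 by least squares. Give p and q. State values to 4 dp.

p = -1.2390, q = 3.0210

Forming XᵀX = [[127, 873]; [873, 6595]] and Xᵀv = [2480, 18842]ᵀ gives XᵀX·[p, q]ᵀ = Xᵀv.
Δ = 127·6595 − 873² = 75436.
p = (2480·6595 − 873·18842)/75436 = -46733/37718; q = (127·18842 − 873·2480)/75436 = 113947/37718.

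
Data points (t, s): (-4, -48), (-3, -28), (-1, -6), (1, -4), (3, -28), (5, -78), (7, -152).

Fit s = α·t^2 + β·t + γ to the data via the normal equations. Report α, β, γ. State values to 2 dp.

Sums needed: Σt^2·t^2 = 3446, Σt^2·t = 404, Σt^2 = 110, Σt·t = 110, Σt = 8, Σ1 = 7.
And Σt^2·s = -10680, Σt·s = -1260, Σs = -344.
Inverting the 3×3 Gram matrix, [α, β, γ]ᵀ = [-169584/55867, -12254/55867, -66568/55867]ᵀ.

α = -3.04, β = -0.22, γ = -1.19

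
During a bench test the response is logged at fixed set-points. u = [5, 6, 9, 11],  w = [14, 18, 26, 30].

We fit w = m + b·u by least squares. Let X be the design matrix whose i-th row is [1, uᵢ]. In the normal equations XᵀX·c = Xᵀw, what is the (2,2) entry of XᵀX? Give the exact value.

Row 2 ↔ basis u, column 2 ↔ basis u, so (XᵀX)_{2,2} = Σᵢ (u)·(u) = (5)·(5) + (6)·(6) + (9)·(9) + (11)·(11) = 263.

263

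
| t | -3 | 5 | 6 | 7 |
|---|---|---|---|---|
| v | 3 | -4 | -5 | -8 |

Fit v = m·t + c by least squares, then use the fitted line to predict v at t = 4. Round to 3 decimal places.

v̂ = -3.749

Setting ∂/∂m … = 0 gives: 119·m + 15·c = -115;  15·m + 4·c = -14.
det = 119·4 − 15² = 251.
m = ((-115)·4 − 15·(-14))/251 = -250/251; c = (119·(-14) − 15·(-115))/251 = 59/251.
At t = 4: v̂ = (-250/251)·(4) + (59/251)·(1) = -941/251.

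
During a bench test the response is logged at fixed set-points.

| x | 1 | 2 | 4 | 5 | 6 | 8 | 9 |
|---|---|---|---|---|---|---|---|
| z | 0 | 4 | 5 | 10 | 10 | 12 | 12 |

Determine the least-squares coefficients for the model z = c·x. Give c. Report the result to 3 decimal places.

c = 1.507

Forming MᵀM = [[227]] and Mᵀz = [342]ᵀ gives MᵀM·[c]ᵀ = Mᵀz.
c = 342/227 = 1.50661.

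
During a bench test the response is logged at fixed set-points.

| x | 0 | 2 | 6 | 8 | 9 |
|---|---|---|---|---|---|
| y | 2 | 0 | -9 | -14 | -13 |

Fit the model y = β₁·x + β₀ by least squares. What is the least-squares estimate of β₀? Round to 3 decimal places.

β₀ = 2.617

MᵀM·[β₁, β₀]ᵀ = Mᵀy reads: 185·β₁ + 25·β₀ = -283;  25·β₁ + 5·β₀ = -34.
(Σx·x = 185, Σx = 25, Σ1 = 5, Σx·y = -283, Σy = -34.)
Eliminating β₀: 5·(row 1) − 25·(row 2) gives 300·β₁ = 5·(-283) − 25·(-34) = -565, so β₁ = -113/60.
Then β₀ = ((-34) − 25·(-113/60))/5 = 157/60.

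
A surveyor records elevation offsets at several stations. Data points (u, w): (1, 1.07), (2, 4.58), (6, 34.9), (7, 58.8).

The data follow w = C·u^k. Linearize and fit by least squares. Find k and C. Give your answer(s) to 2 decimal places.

Let Y = ln w. Fitting Y = k·ln u + ln C by least squares:
XᵀX = [[7.4774, 4.4308]; [4.4308, 4]], rhs = [15.3479, 9.2160]ᵀ  (here Σln u = 4.4308, Σ(ln u)² = 7.4774, Σln w = 9.2160, Σln u·ln w = 15.3479).
Solving (det = 10.2775): k = 2.00020, ln C = 0.08837, so C = exp(0.08837) = 1.09239.

k = 2.00, C = 1.09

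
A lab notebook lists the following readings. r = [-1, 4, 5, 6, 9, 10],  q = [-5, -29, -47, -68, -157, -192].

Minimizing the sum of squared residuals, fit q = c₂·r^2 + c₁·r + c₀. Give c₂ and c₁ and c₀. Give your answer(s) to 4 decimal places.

With design matrix A, AᵀA = [[18739, 2133, 259]; [2133, 259, 33]; [259, 33, 6]] and Aᵀq = [-36009, -4087, -498]ᵀ.
Inverting the 3×3 Gram matrix, [c₂, c₁, c₀]ᵀ = [-254433/125756, 138667/125756, -54348/31439]ᵀ.

c₂ = -2.0232, c₁ = 1.1027, c₀ = -1.7287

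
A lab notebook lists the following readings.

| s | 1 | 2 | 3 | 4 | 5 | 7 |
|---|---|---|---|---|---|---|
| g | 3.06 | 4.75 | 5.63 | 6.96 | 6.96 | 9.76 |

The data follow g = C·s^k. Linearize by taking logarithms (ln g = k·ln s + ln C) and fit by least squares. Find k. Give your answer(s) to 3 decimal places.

Linearized form: ln g = k·ln s + ln C. From the 6 transformed points,
Σln s = 6.7334, Σ(ln s)² = 9.9861, Σln g = 10.5633, Σln s·ln g = 13.2242.
Equations: 9.9861·k + 6.7334·ln C = 13.2242;  6.7334·k + 6·ln C = 10.5633.
Solving (det = 14.5777): k = 0.56373, ln C = 1.12792.

k = 0.564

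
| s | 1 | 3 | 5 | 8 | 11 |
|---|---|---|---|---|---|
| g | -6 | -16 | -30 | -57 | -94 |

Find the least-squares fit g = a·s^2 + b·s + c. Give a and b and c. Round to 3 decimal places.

a = -0.481, b = -2.999, c = -2.631

Forming AᵀA = [[19444, 1996, 220]; [1996, 220, 28]; [220, 28, 5]] and Aᵀg = [-15922, -1694, -203]ᵀ gives AᵀA·[a, b, c]ᵀ = Aᵀg.
Inverting the 3×3 Gram matrix, [a, b, c]ᵀ = [-5021/10434, -15647/5217, -4575/1739]ᵀ.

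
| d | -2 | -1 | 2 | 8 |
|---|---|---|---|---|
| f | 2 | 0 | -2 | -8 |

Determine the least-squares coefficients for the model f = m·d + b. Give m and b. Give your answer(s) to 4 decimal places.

From the data, Σd·d = 73, Σd = 7, Σ1 = 4.
For Aᵀf: Σd·f = -72, Σf = -8.
Normal equations: [[73, 7]; [7, 4]]·[m, b]ᵀ = [-72, -8]ᵀ.
det = 73·4 − 7² = 243.
m = ((-72)·4 − 7·(-8))/243 = -232/243; b = (73·(-8) − 7·(-72))/243 = -80/243.

m = -0.9547, b = -0.3292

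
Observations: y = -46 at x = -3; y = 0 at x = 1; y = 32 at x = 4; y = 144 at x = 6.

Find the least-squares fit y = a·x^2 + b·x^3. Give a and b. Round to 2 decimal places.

Setting ∂/∂a … = 0 gives: 1634·a + 8558·b = 5282;  8558·a + 51482·b = 34394.
(Σx^2·x^2 = 1634, Σx^2·x^3 = 8558, Σx^3·x^3 = 51482, Σx^2·y = 5282, Σx^3·y = 34394.)
Δ = 1634·51482 − 8558² = 10882224.
a = (5282·51482 − 8558·34394)/10882224 = -933997/453426; b = (1634·34394 − 8558·5282)/10882224 = 458185/453426.

a = -2.06, b = 1.01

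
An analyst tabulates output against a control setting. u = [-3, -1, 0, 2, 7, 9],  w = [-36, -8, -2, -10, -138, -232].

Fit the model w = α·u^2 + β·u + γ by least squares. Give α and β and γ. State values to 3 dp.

α = -3.073, β = 2.125, γ = -2.196

Setting ∂/∂α … = 0 gives: 9060·α + 1052·β + 144·γ = -25926;  1052·α + 144·β + 14·γ = -2958;  144·α + 14·β + 6·γ = -426.
Solving the 3×3 system (Gaussian elimination) gives α = -85483/27814, β = 29547/13907, γ = -30544/13907.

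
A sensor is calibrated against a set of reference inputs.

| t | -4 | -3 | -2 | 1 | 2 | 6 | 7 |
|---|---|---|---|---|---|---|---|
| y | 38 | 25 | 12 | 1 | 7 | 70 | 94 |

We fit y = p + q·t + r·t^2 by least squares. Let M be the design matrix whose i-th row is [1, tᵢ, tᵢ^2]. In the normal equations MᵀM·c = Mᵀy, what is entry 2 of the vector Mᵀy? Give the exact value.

842

Entry 2 ↔ basis t, so (Mᵀy)_{2} = Σᵢ (t)·yᵢ = (-4)·(38) + (-3)·(25) + (-2)·(12) + (1)·(1) + (2)·(7) + (6)·(70) + (7)·(94) = 842.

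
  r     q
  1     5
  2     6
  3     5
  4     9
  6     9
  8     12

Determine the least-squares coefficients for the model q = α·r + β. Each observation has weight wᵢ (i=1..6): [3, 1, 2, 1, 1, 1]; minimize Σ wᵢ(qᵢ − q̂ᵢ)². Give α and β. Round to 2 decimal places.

α = 0.98, β = 3.63

Compute the Gram sums: Σwᵢ·r·r = 141, Σwᵢ·r = 29, Σwᵢ·1 = 9.
For AᵀWq: Σwᵢ·r·q = 243, Σwᵢ·q = 61.
So AᵀWA·[α, β]ᵀ = AᵀWq: [[141, 29]; [29, 9]]·[α, β]ᵀ = [243, 61]ᵀ.
Determinant 141·9 − 29² = 428.
α = (243·9 − 29·61)/428 = 209/214; β = (141·61 − 29·243)/428 = 777/214.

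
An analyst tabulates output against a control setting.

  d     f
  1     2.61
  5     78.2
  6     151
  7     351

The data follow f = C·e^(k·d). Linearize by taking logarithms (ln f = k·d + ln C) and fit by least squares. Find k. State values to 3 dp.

Taking logs, ln f = k·d + ln C, so regress ln f on d.
XᵀX = [[111.0000, 19.0000]; [19.0000, 4]], rhs = [93.8849, 16.1967]ᵀ  (here Σd = 19.0000, Σ(d)² = 111.0000, Σln f = 16.1967, Σd·ln f = 93.8849).
Δ = 111.0000·4 − (19.0000)² = 83.0000; k = (93.8849·4 − 19.0000·16.1967)/83.0000 = 0.81690, ln C = (111.0000·16.1967 − 19.0000·93.8849)/83.0000 = 0.16891.

k = 0.817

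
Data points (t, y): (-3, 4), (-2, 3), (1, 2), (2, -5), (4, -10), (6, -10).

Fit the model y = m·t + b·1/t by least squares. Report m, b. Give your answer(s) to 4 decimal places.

m = -2.0383, b = 2.7799

Compute the Gram sums: Σt·t = 70, Σt·1/t = 6, Σ1/t·1/t = 245/144.
Right-hand side: Σt·y = -126, Σ1/t·y = -15/2.
So XᵀX·[m, b]ᵀ = Xᵀy: [[70, 6]; [6, 245/144]]·[m, b]ᵀ = [-126, -15/2]ᵀ.
det = 70·(245/144) − 6² = 5983/72.
m = ((-126)·(245/144) − 6·(-15/2))/(5983/72) = -12195/5983; b = (70·(-15/2) − 6·(-126))/(5983/72) = 16632/5983.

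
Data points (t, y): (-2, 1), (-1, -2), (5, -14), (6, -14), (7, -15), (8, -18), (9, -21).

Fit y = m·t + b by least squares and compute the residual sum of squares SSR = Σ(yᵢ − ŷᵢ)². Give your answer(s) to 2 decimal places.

Compute the Gram sums: Σt·t = 260, Σt = 32, Σ1 = 7.
And Σt·y = -592, Σy = -83.
Normal equations: [[260, 32]; [32, 7]]·[m, b]ᵀ = [-592, -83]ᵀ.
Δ = 260·7 − 32² = 796.
m = ((-592)·7 − 32·(-83))/796 = -372/199; b = (260·(-83) − 32·(-592))/796 = -659/199.
Residuals: 114/199, -111/199, -267/199, 105/199, 278/199, 53/199, -172/199; SSR = 1092/199.

SSR = 5.49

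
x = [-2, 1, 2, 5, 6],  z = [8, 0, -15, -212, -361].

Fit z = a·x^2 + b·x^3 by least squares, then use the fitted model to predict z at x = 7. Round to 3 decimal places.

From the data, Σx^2·x^2 = 1954, Σx^2·x^3 = 10902, Σx^3·x^3 = 62410.
Right-hand side: Σx^2·z = -18324, Σx^3·z = -104660.
Eliminating b: 62410·(row 1) − 10902·(row 2) gives 3095536·a = 62410·(-18324) − 10902·(-104660) = -2597520, so a = -2055/2449.
Then b = ((-104660) − 10902·(-2055/2449))/62410 = -296087/193471.
At x = 7: ẑ = (-2055/2449)·(49) + (-296087/193471)·(343) = -109512746/193471.

ẑ = -566.042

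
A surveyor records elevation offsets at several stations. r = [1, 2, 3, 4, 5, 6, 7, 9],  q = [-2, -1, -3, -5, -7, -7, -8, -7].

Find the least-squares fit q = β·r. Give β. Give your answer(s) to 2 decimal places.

β = -1.04

Sums needed: Σr·r = 221.
Moment sums: Σr·q = -229.
Normal equations: [[221]]·[β]ᵀ = [-229]ᵀ.
Hence β = -229 / 221 ≈ -1.0362.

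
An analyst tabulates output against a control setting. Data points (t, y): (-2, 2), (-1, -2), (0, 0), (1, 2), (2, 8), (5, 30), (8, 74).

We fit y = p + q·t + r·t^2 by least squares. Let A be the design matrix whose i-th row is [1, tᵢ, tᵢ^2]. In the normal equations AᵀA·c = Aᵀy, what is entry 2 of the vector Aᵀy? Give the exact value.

Entry 2 ↔ basis t, so (Aᵀy)_{2} = Σᵢ (t)·yᵢ = (-2)·(2) + (-1)·(-2) + (0)·(0) + (1)·(2) + (2)·(8) + (5)·(30) + (8)·(74) = 758.

758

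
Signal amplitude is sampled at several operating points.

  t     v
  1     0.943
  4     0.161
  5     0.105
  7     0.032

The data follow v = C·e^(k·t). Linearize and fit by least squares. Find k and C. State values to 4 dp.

Taking logs, ln v = k·t + ln C, so regress ln v on t.
Σt = 17.0000, Σ(t)² = 91.0000, Σln v = -7.5809, Σt·ln v = -42.7272.
Equations: 91.0000·k + 17.0000·ln C = -42.7272;  17.0000·k + 4·ln C = -7.5809.
Slope k = (n·Σt·ln v − Σt·Σln v)/(n·Σ(t)² − (Σt)²) = (4·-42.7272 − 17.0000·-7.5809)/75.0000 = -0.56046; ln C = (Σln v − k·Σt)/n = 0.48673, so C = exp(0.48673) = 1.62699.

k = -0.5605, C = 1.6270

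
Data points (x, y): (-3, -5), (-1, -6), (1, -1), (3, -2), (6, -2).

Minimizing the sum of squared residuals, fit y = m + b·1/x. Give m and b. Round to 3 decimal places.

Normal-equation sums: Σ1 = 5, Σ1/x = 1/6, Σ1/x·1/x = 9/4.
Right-hand side: Σy = -16, Σ1/x·y = 17/3.
Normal equations: [[5, 1/6]; [1/6, 9/4]]·[m, b]ᵀ = [-16, 17/3]ᵀ.
Eliminating b: (9/4)·(row 1) − (1/6)·(row 2) gives (101/9)·m = (9/4)·(-16) − (1/6)·(17/3) = -665/18, so m = -665/202.
Then b = ((17/3) − (1/6)·(-665/202))/(9/4) = 279/101.

m = -3.292, b = 2.762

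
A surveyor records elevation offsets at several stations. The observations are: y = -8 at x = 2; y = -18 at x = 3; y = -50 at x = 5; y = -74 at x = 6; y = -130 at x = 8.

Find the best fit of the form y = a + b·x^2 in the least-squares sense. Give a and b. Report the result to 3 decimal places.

a = 0.273, b = -2.039

With design matrix M, MᵀM = [[5, 138]; [138, 6114]] and Mᵀy = [-280, -12428]ᵀ.
Δ = 5·6114 − 138² = 11526.
a = ((-280)·6114 − 138·(-12428))/11526 = 524/1921; b = (5·(-12428) − 138·(-280))/11526 = -11750/5763.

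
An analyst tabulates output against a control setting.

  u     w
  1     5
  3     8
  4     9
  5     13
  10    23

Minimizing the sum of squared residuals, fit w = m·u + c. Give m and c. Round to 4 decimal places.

m = 2.0619, c = 2.1150

From the data, Σu·u = 151, Σu = 23, Σ1 = 5.
Right-hand side: Σu·w = 360, Σw = 58.
AᵀA·[m, c]ᵀ = Aᵀw becomes [[151, 23]; [23, 5]]·[m, c]ᵀ = [360, 58]ᵀ.
Determinant 151·5 − 23² = 226.
m = (360·5 − 23·58)/226 = 233/113; c = (151·58 − 23·360)/226 = 239/113.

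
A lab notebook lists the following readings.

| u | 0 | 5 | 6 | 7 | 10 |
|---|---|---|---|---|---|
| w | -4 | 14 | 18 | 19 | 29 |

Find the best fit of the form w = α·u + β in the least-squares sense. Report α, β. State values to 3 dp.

α = 3.297, β = -3.263

Setting ∂/∂α … = 0 gives: 210·α + 28·β = 601;  28·α + 5·β = 76.
Eliminating β: 5·(row 1) − 28·(row 2) gives 266·α = 5·601 − 28·76 = 877, so α = 877/266.
Then β = (76 − 28·(877/266))/5 = -62/19.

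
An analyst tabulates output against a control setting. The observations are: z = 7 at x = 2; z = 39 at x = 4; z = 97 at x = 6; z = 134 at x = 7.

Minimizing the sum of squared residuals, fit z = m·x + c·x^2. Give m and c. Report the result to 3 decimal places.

m = -2.712, c = 3.130

Forming MᵀM = [[105, 631]; [631, 3969]] and Mᵀz = [1690, 10710]ᵀ gives MᵀM·[m, c]ᵀ = Mᵀz.
Determinant 105·3969 − 631² = 18584.
m = (1690·3969 − 631·10710)/18584 = -6300/2323; c = (105·10710 − 631·1690)/18584 = 7270/2323.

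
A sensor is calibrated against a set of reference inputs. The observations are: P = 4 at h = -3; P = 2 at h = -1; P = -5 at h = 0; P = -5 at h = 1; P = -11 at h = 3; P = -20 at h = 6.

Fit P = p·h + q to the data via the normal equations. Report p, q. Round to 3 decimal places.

Setting ∂/∂p … = 0 gives: 56·p + 6·q = -172;  6·p + 6·q = -35.
Determinant 56·6 − 6² = 300.
p = ((-172)·6 − 6·(-35))/300 = -137/50; q = (56·(-35) − 6·(-172))/300 = -232/75.

p = -2.740, q = -3.093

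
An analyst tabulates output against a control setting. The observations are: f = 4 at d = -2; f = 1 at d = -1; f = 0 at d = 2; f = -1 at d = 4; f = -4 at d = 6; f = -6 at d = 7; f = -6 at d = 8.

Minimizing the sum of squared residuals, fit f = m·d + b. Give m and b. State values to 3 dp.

With design matrix X, XᵀX = [[174, 24]; [24, 7]] and Xᵀf = [-127, -12]ᵀ.
Determinant 174·7 − 24² = 642.
m = ((-127)·7 − 24·(-12))/642 = -601/642; b = (174·(-12) − 24·(-127))/642 = 160/107.

m = -0.936, b = 1.495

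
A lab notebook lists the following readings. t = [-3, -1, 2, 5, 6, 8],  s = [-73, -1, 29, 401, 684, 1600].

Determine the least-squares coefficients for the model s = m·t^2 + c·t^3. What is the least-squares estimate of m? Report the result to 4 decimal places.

m = 0.9992

The normal equations are: 6115·m + 43457·c = 136507;  43457·m + 325219·c = 1019273.
det = 6115·325219 − 43457² = 100203336.
m = (136507·325219 − 43457·1019273)/100203336 = 1390601/1391713; c = (6115·1019273 − 43457·136507)/100203336 = 4175968/1391713.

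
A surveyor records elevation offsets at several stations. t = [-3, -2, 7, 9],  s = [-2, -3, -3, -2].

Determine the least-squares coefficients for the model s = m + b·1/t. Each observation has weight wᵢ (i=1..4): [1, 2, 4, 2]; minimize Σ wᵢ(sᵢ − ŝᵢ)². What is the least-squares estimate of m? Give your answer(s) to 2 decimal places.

The normal equations are: 9·m + (-34/63)·b = -24;  (-34/63)·m + (5695/7938)·b = 95/63.
(Σwᵢ·1 = 9, Σwᵢ·1/t = -34/63, Σwᵢ·1/t·1/t = 5695/7938, Σwᵢ·s = -24, Σwᵢ·1/t·s = 95/63.)
Eliminating b: (5695/7938)·(row 1) − (-34/63)·(row 2) gives (48943/7938)·m = (5695/7938)·(-24) − (-34/63)·(95/63) = -65110/3969, so m = -7660/2879.
Then b = ((95/63) − (-34/63)·(-7660/2879))/(5695/7938) = 4914/48943.

m = -2.66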